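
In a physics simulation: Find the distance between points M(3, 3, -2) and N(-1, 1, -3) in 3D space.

d = √[(x₂-x₁)² + (y₂-y₁)² + (z₂-z₁)²]
  = √[(-4)² + (-2)² + (-1)²]
  = √[16 + 4 + 1]
  = √21
  ≈ 4.583

4.583


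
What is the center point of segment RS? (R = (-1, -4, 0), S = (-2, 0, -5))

M = ((x₁+x₂)/2, (y₁+y₂)/2, (z₁+z₂)/2)
  = ((-1 - 2)/2, (-4 + 0)/2, (0 - 5)/2)
  = (-3/2, -4/2, -5/2)
  = (-1.5, -2, -2.5)

(-1.5, -2, -2.5)


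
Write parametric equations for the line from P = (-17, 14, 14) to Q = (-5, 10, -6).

Direction vector d = Q - P = (-5 + 17, 10 - 14, -6 - 14) = (12, -4, -20)
Parametric form r = P + t·d:
x = -17 + 12t, y = 14 - 4t, z = 14 - 20t

x = -17 + 12t, y = 14 - 4t, z = 14 - 20t


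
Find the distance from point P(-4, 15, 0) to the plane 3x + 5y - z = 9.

distance = |a·x₀ + b·y₀ + c·z₀ - d| / √(a² + b² + c²)
  = |3·(-4) + 5·15 + (-1)·0 - 9| / √(3² + 5² + (-1)²)
  = |-12 + 75 + 0 - 9| / √(9 + 25 + 1)
  = |54| / √35
  = 54 / 5.916
  ≈ 9.128

9.128


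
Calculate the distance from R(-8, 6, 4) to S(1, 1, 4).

d = √[(x₂-x₁)² + (y₂-y₁)² + (z₂-z₁)²]
  = √[9² + (-5)² + 0²]
  = √[81 + 25 + 0]
  = √106
  ≈ 10.3

10.3


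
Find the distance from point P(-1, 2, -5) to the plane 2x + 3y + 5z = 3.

distance = |a·x₀ + b·y₀ + c·z₀ - d| / √(a² + b² + c²)
  = |2·(-1) + 3·2 + 5·(-5) - 3| / √(2² + 3² + 5²)
  = |-2 + 6 - 25 - 3| / √(4 + 9 + 25)
  = |-24| / √38
  = 24 / 6.164
  ≈ 3.893

3.893


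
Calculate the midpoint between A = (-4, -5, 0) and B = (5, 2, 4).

M = ((x₁+x₂)/2, (y₁+y₂)/2, (z₁+z₂)/2)
  = ((-4 + 5)/2, (-5 + 2)/2, (0 + 4)/2)
  = (1/2, -3/2, 4/2)
  = (0.5, -1.5, 2)

(0.5, -1.5, 2)


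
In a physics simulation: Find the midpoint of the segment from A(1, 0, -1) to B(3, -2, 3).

M = ((x₁+x₂)/2, (y₁+y₂)/2, (z₁+z₂)/2)
  = ((1 + 3)/2, (0 - 2)/2, (-1 + 3)/2)
  = (4/2, -2/2, 2/2)
  = (2, -1, 1)

(2, -1, 1)


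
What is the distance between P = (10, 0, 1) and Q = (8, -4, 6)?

d = √[(x₂-x₁)² + (y₂-y₁)² + (z₂-z₁)²]
  = √[(-2)² + (-4)² + 5²]
  = √[4 + 16 + 25]
  = √45
  ≈ 6.708

6.708


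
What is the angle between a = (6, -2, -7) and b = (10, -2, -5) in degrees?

a·b = 6·10 + (-2)·(-2) + (-7)·(-5) = 60 + 4 + 35 = 99
|a| = √(6² + (-2)² + (-7)²) = √89 ≈ 9.434
|b| = √(10² + (-2)² + (-5)²) = √129 ≈ 11.36
cos θ = (a·b)/(|a||b|) = 99/(9.434·11.36) ≈ 0.9239
θ = arccos(0.9239) ≈ 22.49°

22.49°


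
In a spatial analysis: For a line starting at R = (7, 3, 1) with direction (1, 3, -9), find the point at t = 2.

P(t) = R + t·d
  = (7 + 1·2, 3 + 3·2, 1 + (-9)·2)
  = (7 + 2, 3 + 6, 1 - 18)
  = (9, 9, -17)

(9, 9, -17)


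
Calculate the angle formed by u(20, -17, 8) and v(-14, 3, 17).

u·v = 20·(-14) + (-17)·3 + 8·17 = -280 - 51 + 136 = -195
|u| = √(20² + (-17)² + 8²) = √753 ≈ 27.44
|v| = √((-14)² + 3² + 17²) = √494 ≈ 22.23
cos θ = (u·v)/(|u||v|) = -195/(27.44·22.23) ≈ -0.3197
θ = arccos(-0.3197) ≈ 108.6°

108.6°


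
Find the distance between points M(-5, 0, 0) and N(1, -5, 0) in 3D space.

d = √[(x₂-x₁)² + (y₂-y₁)² + (z₂-z₁)²]
  = √[6² + (-5)² + 0²]
  = √[36 + 25 + 0]
  = √61
  ≈ 7.81

7.81


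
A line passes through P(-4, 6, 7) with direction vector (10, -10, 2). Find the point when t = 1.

P(t) = P + t·d
  = (-4 + 10·1, 6 + (-10)·1, 7 + 2·1)
  = (-4 + 10, 6 - 10, 7 + 2)
  = (6, -4, 9)

(6, -4, 9)


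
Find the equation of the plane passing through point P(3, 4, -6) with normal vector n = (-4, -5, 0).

The plane through P with normal n = (a, b, c) satisfies n·(r - P) = 0,
i.e. ax + by + cz = a·x₀ + b·y₀ + c·z₀.
d = (-4)·3 + (-5)·4 + 0·(-6)
  = -12 - 20 + 0
  = -32
Equation: -4x - 5y = -32

-4x - 5y = -32


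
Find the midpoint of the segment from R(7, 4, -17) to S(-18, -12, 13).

M = ((x₁+x₂)/2, (y₁+y₂)/2, (z₁+z₂)/2)
  = ((7 - 18)/2, (4 - 12)/2, (-17 + 13)/2)
  = (-11/2, -8/2, -4/2)
  = (-5.5, -4, -2)

(-5.5, -4, -2)


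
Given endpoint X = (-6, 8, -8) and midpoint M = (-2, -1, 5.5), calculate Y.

Y = 2M - X
  = (2·(-2) - (-6), 2·(-1) - 8, 2·5.5 - (-8))
  = (-4 + 6, -2 - 8, 11 + 8)
  = (2, -10, 19)

(2, -10, 19)


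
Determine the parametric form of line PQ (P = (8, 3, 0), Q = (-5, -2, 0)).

Direction vector d = Q - P = (-5 - 8, -2 - 3, 0 + 0) = (-13, -5, 0)
Parametric form r = P + t·d:
x = 8 - 13t, y = 3 - 5t, z = 0

x = 8 - 13t, y = 3 - 5t, z = 0


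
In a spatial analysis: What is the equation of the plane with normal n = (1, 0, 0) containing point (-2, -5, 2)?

The plane through P with normal n = (a, b, c) satisfies n·(r - P) = 0,
i.e. ax + by + cz = a·x₀ + b·y₀ + c·z₀.
d = 1·(-2) + 0·(-5) + 0·2
  = -2 + 0 + 0
  = -2
Equation: x = -2

x = -2


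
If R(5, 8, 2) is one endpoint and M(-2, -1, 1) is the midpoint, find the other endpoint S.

S = 2M - R
  = (2·(-2) - 5, 2·(-1) - 8, 2·1 - 2)
  = (-4 - 5, -2 - 8, 2 - 2)
  = (-9, -10, 0)

(-9, -10, 0)


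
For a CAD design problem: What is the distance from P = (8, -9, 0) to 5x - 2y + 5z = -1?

distance = |a·x₀ + b·y₀ + c·z₀ - d| / √(a² + b² + c²)
  = |5·8 + (-2)·(-9) + 5·0 - (-1)| / √(5² + (-2)² + 5²)
  = |40 + 18 + 0 + 1| / √(25 + 4 + 25)
  = |59| / √54
  = 59 / 7.348
  ≈ 8.029

8.029


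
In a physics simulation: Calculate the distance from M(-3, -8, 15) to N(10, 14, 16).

d = √[(x₂-x₁)² + (y₂-y₁)² + (z₂-z₁)²]
  = √[13² + 22² + 1²]
  = √[169 + 484 + 1]
  = √654
  ≈ 25.57

25.57


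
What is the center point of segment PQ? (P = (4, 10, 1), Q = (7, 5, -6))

M = ((x₁+x₂)/2, (y₁+y₂)/2, (z₁+z₂)/2)
  = ((4 + 7)/2, (10 + 5)/2, (1 - 6)/2)
  = (11/2, 15/2, -5/2)
  = (5.5, 7.5, -2.5)

(5.5, 7.5, -2.5)


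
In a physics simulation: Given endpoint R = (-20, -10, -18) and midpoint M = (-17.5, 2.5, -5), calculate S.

S = 2M - R
  = (2·(-17.5) - (-20), 2·2.5 - (-10), 2·(-5) - (-18))
  = (-35 + 20, 5 + 10, -10 + 18)
  = (-15, 15, 8)

(-15, 15, 8)


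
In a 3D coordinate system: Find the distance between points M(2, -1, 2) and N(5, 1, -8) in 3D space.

d = √[(x₂-x₁)² + (y₂-y₁)² + (z₂-z₁)²]
  = √[3² + 2² + (-10)²]
  = √[9 + 4 + 100]
  = √113
  ≈ 10.63

10.63


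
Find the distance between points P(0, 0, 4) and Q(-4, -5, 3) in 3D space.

d = √[(x₂-x₁)² + (y₂-y₁)² + (z₂-z₁)²]
  = √[(-4)² + (-5)² + (-1)²]
  = √[16 + 25 + 1]
  = √42
  ≈ 6.481

6.481


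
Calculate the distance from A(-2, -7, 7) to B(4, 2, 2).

d = √[(x₂-x₁)² + (y₂-y₁)² + (z₂-z₁)²]
  = √[6² + 9² + (-5)²]
  = √[36 + 81 + 25]
  = √142
  ≈ 11.92

11.92


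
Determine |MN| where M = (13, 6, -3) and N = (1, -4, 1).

d = √[(x₂-x₁)² + (y₂-y₁)² + (z₂-z₁)²]
  = √[(-12)² + (-10)² + 4²]
  = √[144 + 100 + 16]
  = √260
  ≈ 16.12

16.12


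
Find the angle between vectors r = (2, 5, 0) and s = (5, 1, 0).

r·s = 2·5 + 5·1 + 0·0 = 10 + 5 + 0 = 15
|r| = √(2² + 5² + 0²) = √29 ≈ 5.385
|s| = √(5² + 1² + 0²) = √26 ≈ 5.099
cos θ = (r·s)/(|r||s|) = 15/(5.385·5.099) ≈ 0.5463
θ = arccos(0.5463) ≈ 56.89°

56.89°


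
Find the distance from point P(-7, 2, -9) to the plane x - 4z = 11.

distance = |a·x₀ + b·y₀ + c·z₀ - d| / √(a² + b² + c²)
  = |1·(-7) + 0·2 + (-4)·(-9) - 11| / √(1² + 0² + (-4)²)
  = |-7 + 0 + 36 - 11| / √(1 + 0 + 16)
  = |18| / √17
  = 18 / 4.123
  ≈ 4.366

4.366


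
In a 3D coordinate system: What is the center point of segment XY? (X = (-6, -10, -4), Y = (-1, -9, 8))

M = ((x₁+x₂)/2, (y₁+y₂)/2, (z₁+z₂)/2)
  = ((-6 - 1)/2, (-10 - 9)/2, (-4 + 8)/2)
  = (-7/2, -19/2, 4/2)
  = (-3.5, -9.5, 2)

(-3.5, -9.5, 2)


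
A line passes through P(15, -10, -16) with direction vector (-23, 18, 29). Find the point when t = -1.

P(t) = P + t·d
  = (15 + (-23)·(-1), -10 + 18·(-1), -16 + 29·(-1))
  = (15 + 23, -10 - 18, -16 - 29)
  = (38, -28, -45)

(38, -28, -45)


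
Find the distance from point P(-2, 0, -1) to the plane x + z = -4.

distance = |a·x₀ + b·y₀ + c·z₀ - d| / √(a² + b² + c²)
  = |1·(-2) + 0·0 + 1·(-1) - (-4)| / √(1² + 0² + 1²)
  = |-2 + 0 - 1 + 4| / √(1 + 0 + 1)
  = |1| / √2
  = 1 / 1.414
  ≈ 0.7071

0.7071


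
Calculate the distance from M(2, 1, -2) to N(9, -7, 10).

d = √[(x₂-x₁)² + (y₂-y₁)² + (z₂-z₁)²]
  = √[7² + (-8)² + 12²]
  = √[49 + 64 + 144]
  = √257
  ≈ 16.03

16.03


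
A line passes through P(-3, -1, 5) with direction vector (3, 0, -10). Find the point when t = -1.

P(t) = P + t·d
  = (-3 + 3·(-1), -1 + 0·(-1), 5 + (-10)·(-1))
  = (-3 - 3, -1 + 0, 5 + 10)
  = (-6, -1, 15)

(-6, -1, 15)


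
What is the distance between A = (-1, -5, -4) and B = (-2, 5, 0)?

d = √[(x₂-x₁)² + (y₂-y₁)² + (z₂-z₁)²]
  = √[(-1)² + 10² + 4²]
  = √[1 + 100 + 16]
  = √117
  ≈ 10.82

10.82


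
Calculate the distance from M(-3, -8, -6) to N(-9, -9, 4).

d = √[(x₂-x₁)² + (y₂-y₁)² + (z₂-z₁)²]
  = √[(-6)² + (-1)² + 10²]
  = √[36 + 1 + 100]
  = √137
  ≈ 11.7

11.7


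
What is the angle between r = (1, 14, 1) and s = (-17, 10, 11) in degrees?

r·s = 1·(-17) + 14·10 + 1·11 = -17 + 140 + 11 = 134
|r| = √(1² + 14² + 1²) = √198 ≈ 14.07
|s| = √((-17)² + 10² + 11²) = √510 ≈ 22.58
cos θ = (r·s)/(|r||s|) = 134/(14.07·22.58) ≈ 0.4217
θ = arccos(0.4217) ≈ 65.06°

65.06°


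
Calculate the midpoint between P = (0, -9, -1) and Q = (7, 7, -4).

M = ((x₁+x₂)/2, (y₁+y₂)/2, (z₁+z₂)/2)
  = ((0 + 7)/2, (-9 + 7)/2, (-1 - 4)/2)
  = (7/2, -2/2, -5/2)
  = (3.5, -1, -2.5)

(3.5, -1, -2.5)


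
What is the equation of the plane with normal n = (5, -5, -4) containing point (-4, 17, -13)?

The plane through P with normal n = (a, b, c) satisfies n·(r - P) = 0,
i.e. ax + by + cz = a·x₀ + b·y₀ + c·z₀.
d = 5·(-4) + (-5)·17 + (-4)·(-13)
  = -20 - 85 + 52
  = -53
Equation: 5x - 5y - 4z = -53

5x - 5y - 4z = -53


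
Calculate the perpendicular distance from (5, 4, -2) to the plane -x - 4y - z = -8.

distance = |a·x₀ + b·y₀ + c·z₀ - d| / √(a² + b² + c²)
  = |(-1)·5 + (-4)·4 + (-1)·(-2) - (-8)| / √((-1)² + (-4)² + (-1)²)
  = |-5 - 16 + 2 + 8| / √(1 + 16 + 1)
  = |-11| / √18
  = 11 / 4.243
  ≈ 2.593

2.593


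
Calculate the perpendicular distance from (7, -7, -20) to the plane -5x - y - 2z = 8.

distance = |a·x₀ + b·y₀ + c·z₀ - d| / √(a² + b² + c²)
  = |(-5)·7 + (-1)·(-7) + (-2)·(-20) - 8| / √((-5)² + (-1)² + (-2)²)
  = |-35 + 7 + 40 - 8| / √(25 + 1 + 4)
  = |4| / √30
  = 4 / 5.477
  ≈ 0.7303

0.7303


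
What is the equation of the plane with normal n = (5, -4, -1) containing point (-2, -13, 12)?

The plane through P with normal n = (a, b, c) satisfies n·(r - P) = 0,
i.e. ax + by + cz = a·x₀ + b·y₀ + c·z₀.
d = 5·(-2) + (-4)·(-13) + (-1)·12
  = -10 + 52 - 12
  = 30
Equation: 5x - 4y - z = 30

5x - 4y - z = 30


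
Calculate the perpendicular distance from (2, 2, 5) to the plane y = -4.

distance = |a·x₀ + b·y₀ + c·z₀ - d| / √(a² + b² + c²)
  = |0·2 + 1·2 + 0·5 - (-4)| / √(0² + 1² + 0²)
  = |0 + 2 + 0 + 4| / √(0 + 1 + 0)
  = |6| / √1
  = 6 / 1
  ≈ 6

6


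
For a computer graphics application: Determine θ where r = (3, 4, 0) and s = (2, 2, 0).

r·s = 3·2 + 4·2 + 0·0 = 6 + 8 + 0 = 14
|r| = √(3² + 4² + 0²) = √25 ≈ 5
|s| = √(2² + 2² + 0²) = √8 ≈ 2.828
cos θ = (r·s)/(|r||s|) = 14/(5·2.828) ≈ 0.9899
θ = arccos(0.9899) ≈ 8.13°

8.13°


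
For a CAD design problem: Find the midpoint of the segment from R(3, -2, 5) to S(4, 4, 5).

M = ((x₁+x₂)/2, (y₁+y₂)/2, (z₁+z₂)/2)
  = ((3 + 4)/2, (-2 + 4)/2, (5 + 5)/2)
  = (7/2, 2/2, 10/2)
  = (3.5, 1, 5)

(3.5, 1, 5)


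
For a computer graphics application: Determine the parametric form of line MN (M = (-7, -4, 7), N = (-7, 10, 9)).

Direction vector d = N - M = (-7 + 7, 10 + 4, 9 - 7) = (0, 14, 2)
Parametric form r = M + t·d:
x = -7, y = -4 + 14t, z = 7 + 2t

x = -7, y = -4 + 14t, z = 7 + 2t


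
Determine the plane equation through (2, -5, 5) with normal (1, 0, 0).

The plane through P with normal n = (a, b, c) satisfies n·(r - P) = 0,
i.e. ax + by + cz = a·x₀ + b·y₀ + c·z₀.
d = 1·2 + 0·(-5) + 0·5
  = 2 + 0 + 0
  = 2
Equation: x = 2

x = 2


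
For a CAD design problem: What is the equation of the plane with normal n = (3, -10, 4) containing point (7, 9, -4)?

The plane through P with normal n = (a, b, c) satisfies n·(r - P) = 0,
i.e. ax + by + cz = a·x₀ + b·y₀ + c·z₀.
d = 3·7 + (-10)·9 + 4·(-4)
  = 21 - 90 - 16
  = -85
Equation: 3x - 10y + 4z = -85

3x - 10y + 4z = -85


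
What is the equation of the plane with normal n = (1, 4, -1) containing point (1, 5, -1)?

The plane through P with normal n = (a, b, c) satisfies n·(r - P) = 0,
i.e. ax + by + cz = a·x₀ + b·y₀ + c·z₀.
d = 1·1 + 4·5 + (-1)·(-1)
  = 1 + 20 + 1
  = 22
Equation: x + 4y - z = 22

x + 4y - z = 22


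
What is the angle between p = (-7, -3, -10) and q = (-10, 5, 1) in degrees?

p·q = (-7)·(-10) + (-3)·5 + (-10)·1 = 70 - 15 - 10 = 45
|p| = √((-7)² + (-3)² + (-10)²) = √158 ≈ 12.57
|q| = √((-10)² + 5² + 1²) = √126 ≈ 11.22
cos θ = (p·q)/(|p||q|) = 45/(12.57·11.22) ≈ 0.3189
θ = arccos(0.3189) ≈ 71.4°

71.4°


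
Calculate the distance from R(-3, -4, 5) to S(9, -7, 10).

d = √[(x₂-x₁)² + (y₂-y₁)² + (z₂-z₁)²]
  = √[12² + (-3)² + 5²]
  = √[144 + 9 + 25]
  = √178
  ≈ 13.34

13.34


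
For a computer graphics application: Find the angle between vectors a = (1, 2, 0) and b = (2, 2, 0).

a·b = 1·2 + 2·2 + 0·0 = 2 + 4 + 0 = 6
|a| = √(1² + 2² + 0²) = √5 ≈ 2.236
|b| = √(2² + 2² + 0²) = √8 ≈ 2.828
cos θ = (a·b)/(|a||b|) = 6/(2.236·2.828) ≈ 0.9487
θ = arccos(0.9487) ≈ 18.43°

18.43°


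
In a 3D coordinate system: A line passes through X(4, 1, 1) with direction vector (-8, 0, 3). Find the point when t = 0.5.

P(t) = X + t·d
  = (4 + (-8)·0.5, 1 + 0·0.5, 1 + 3·0.5)
  = (4 - 4, 1 + 0, 1 + 1.5)
  = (0, 1, 2.5)

(0, 1, 2.5)


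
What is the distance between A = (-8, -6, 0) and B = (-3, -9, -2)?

d = √[(x₂-x₁)² + (y₂-y₁)² + (z₂-z₁)²]
  = √[5² + (-3)² + (-2)²]
  = √[25 + 9 + 4]
  = √38
  ≈ 6.164

6.164


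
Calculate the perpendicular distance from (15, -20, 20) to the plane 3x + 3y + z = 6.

distance = |a·x₀ + b·y₀ + c·z₀ - d| / √(a² + b² + c²)
  = |3·15 + 3·(-20) + 1·20 - 6| / √(3² + 3² + 1²)
  = |45 - 60 + 20 - 6| / √(9 + 9 + 1)
  = |-1| / √19
  = 1 / 4.359
  ≈ 0.2294

0.2294


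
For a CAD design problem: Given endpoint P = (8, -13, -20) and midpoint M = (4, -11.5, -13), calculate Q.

Q = 2M - P
  = (2·4 - 8, 2·(-11.5) - (-13), 2·(-13) - (-20))
  = (8 - 8, -23 + 13, -26 + 20)
  = (0, -10, -6)

(0, -10, -6)


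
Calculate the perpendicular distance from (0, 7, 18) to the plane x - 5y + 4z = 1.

distance = |a·x₀ + b·y₀ + c·z₀ - d| / √(a² + b² + c²)
  = |1·0 + (-5)·7 + 4·18 - 1| / √(1² + (-5)² + 4²)
  = |0 - 35 + 72 - 1| / √(1 + 25 + 16)
  = |36| / √42
  = 36 / 6.481
  ≈ 5.555

5.555


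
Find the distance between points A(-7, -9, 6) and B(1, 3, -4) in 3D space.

d = √[(x₂-x₁)² + (y₂-y₁)² + (z₂-z₁)²]
  = √[8² + 12² + (-10)²]
  = √[64 + 144 + 100]
  = √308
  ≈ 17.55

17.55


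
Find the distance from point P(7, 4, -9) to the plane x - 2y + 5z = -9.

distance = |a·x₀ + b·y₀ + c·z₀ - d| / √(a² + b² + c²)
  = |1·7 + (-2)·4 + 5·(-9) - (-9)| / √(1² + (-2)² + 5²)
  = |7 - 8 - 45 + 9| / √(1 + 4 + 25)
  = |-37| / √30
  = 37 / 5.477
  ≈ 6.755

6.755


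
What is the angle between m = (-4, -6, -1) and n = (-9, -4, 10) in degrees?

m·n = (-4)·(-9) + (-6)·(-4) + (-1)·10 = 36 + 24 - 10 = 50
|m| = √((-4)² + (-6)² + (-1)²) = √53 ≈ 7.28
|n| = √((-9)² + (-4)² + 10²) = √197 ≈ 14.04
cos θ = (m·n)/(|m||n|) = 50/(7.28·14.04) ≈ 0.4893
θ = arccos(0.4893) ≈ 60.7°

60.7°


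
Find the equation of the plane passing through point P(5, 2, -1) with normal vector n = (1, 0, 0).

The plane through P with normal n = (a, b, c) satisfies n·(r - P) = 0,
i.e. ax + by + cz = a·x₀ + b·y₀ + c·z₀.
d = 1·5 + 0·2 + 0·(-1)
  = 5 + 0 + 0
  = 5
Equation: x = 5

x = 5


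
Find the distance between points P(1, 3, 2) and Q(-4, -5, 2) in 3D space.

d = √[(x₂-x₁)² + (y₂-y₁)² + (z₂-z₁)²]
  = √[(-5)² + (-8)² + 0²]
  = √[25 + 64 + 0]
  = √89
  ≈ 9.434

9.434


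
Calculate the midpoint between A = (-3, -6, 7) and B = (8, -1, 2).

M = ((x₁+x₂)/2, (y₁+y₂)/2, (z₁+z₂)/2)
  = ((-3 + 8)/2, (-6 - 1)/2, (7 + 2)/2)
  = (5/2, -7/2, 9/2)
  = (2.5, -3.5, 4.5)

(2.5, -3.5, 4.5)


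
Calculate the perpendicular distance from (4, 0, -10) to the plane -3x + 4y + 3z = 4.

distance = |a·x₀ + b·y₀ + c·z₀ - d| / √(a² + b² + c²)
  = |(-3)·4 + 4·0 + 3·(-10) - 4| / √((-3)² + 4² + 3²)
  = |-12 + 0 - 30 - 4| / √(9 + 16 + 9)
  = |-46| / √34
  = 46 / 5.831
  ≈ 7.889

7.889


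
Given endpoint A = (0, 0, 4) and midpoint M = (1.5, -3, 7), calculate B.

B = 2M - A
  = (2·1.5 - 0, 2·(-3) - 0, 2·7 - 4)
  = (3 + 0, -6 + 0, 14 - 4)
  = (3, -6, 10)

(3, -6, 10)


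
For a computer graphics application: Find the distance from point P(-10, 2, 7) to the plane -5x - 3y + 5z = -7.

distance = |a·x₀ + b·y₀ + c·z₀ - d| / √(a² + b² + c²)
  = |(-5)·(-10) + (-3)·2 + 5·7 - (-7)| / √((-5)² + (-3)² + 5²)
  = |50 - 6 + 35 + 7| / √(25 + 9 + 25)
  = |86| / √59
  = 86 / 7.681
  ≈ 11.2

11.2


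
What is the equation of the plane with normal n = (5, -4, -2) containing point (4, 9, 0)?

The plane through P with normal n = (a, b, c) satisfies n·(r - P) = 0,
i.e. ax + by + cz = a·x₀ + b·y₀ + c·z₀.
d = 5·4 + (-4)·9 + (-2)·0
  = 20 - 36 + 0
  = -16
Equation: 5x - 4y - 2z = -16

5x - 4y - 2z = -16


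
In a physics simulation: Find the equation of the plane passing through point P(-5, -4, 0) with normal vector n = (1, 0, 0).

The plane through P with normal n = (a, b, c) satisfies n·(r - P) = 0,
i.e. ax + by + cz = a·x₀ + b·y₀ + c·z₀.
d = 1·(-5) + 0·(-4) + 0·0
  = -5 + 0 + 0
  = -5
Equation: x = -5

x = -5


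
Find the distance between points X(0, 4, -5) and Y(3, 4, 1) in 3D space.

d = √[(x₂-x₁)² + (y₂-y₁)² + (z₂-z₁)²]
  = √[3² + 0² + 6²]
  = √[9 + 0 + 36]
  = √45
  ≈ 6.708

6.708


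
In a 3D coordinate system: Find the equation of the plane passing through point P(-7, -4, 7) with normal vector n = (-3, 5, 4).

The plane through P with normal n = (a, b, c) satisfies n·(r - P) = 0,
i.e. ax + by + cz = a·x₀ + b·y₀ + c·z₀.
d = (-3)·(-7) + 5·(-4) + 4·7
  = 21 - 20 + 28
  = 29
Equation: -3x + 5y + 4z = 29

-3x + 5y + 4z = 29


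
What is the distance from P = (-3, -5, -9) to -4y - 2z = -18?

distance = |a·x₀ + b·y₀ + c·z₀ - d| / √(a² + b² + c²)
  = |0·(-3) + (-4)·(-5) + (-2)·(-9) - (-18)| / √(0² + (-4)² + (-2)²)
  = |0 + 20 + 18 + 18| / √(0 + 16 + 4)
  = |56| / √20
  = 56 / 4.472
  ≈ 12.52

12.52


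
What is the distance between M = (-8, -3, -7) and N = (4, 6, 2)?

d = √[(x₂-x₁)² + (y₂-y₁)² + (z₂-z₁)²]
  = √[12² + 9² + 9²]
  = √[144 + 81 + 81]
  = √306
  ≈ 17.49

17.49


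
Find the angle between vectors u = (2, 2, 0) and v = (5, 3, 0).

u·v = 2·5 + 2·3 + 0·0 = 10 + 6 + 0 = 16
|u| = √(2² + 2² + 0²) = √8 ≈ 2.828
|v| = √(5² + 3² + 0²) = √34 ≈ 5.831
cos θ = (u·v)/(|u||v|) = 16/(2.828·5.831) ≈ 0.9701
θ = arccos(0.9701) ≈ 14.04°

14.04°


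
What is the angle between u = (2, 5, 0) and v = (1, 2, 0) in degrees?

u·v = 2·1 + 5·2 + 0·0 = 2 + 10 + 0 = 12
|u| = √(2² + 5² + 0²) = √29 ≈ 5.385
|v| = √(1² + 2² + 0²) = √5 ≈ 2.236
cos θ = (u·v)/(|u||v|) = 12/(5.385·2.236) ≈ 0.9965
θ = arccos(0.9965) ≈ 4.764°

4.764°


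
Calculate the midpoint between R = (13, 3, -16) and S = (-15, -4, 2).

M = ((x₁+x₂)/2, (y₁+y₂)/2, (z₁+z₂)/2)
  = ((13 - 15)/2, (3 - 4)/2, (-16 + 2)/2)
  = (-2/2, -1/2, -14/2)
  = (-1, -0.5, -7)

(-1, -0.5, -7)


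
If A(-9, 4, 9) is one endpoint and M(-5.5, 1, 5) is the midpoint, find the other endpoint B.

B = 2M - A
  = (2·(-5.5) - (-9), 2·1 - 4, 2·5 - 9)
  = (-11 + 9, 2 - 4, 10 - 9)
  = (-2, -2, 1)

(-2, -2, 1)


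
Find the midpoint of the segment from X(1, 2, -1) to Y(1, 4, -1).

M = ((x₁+x₂)/2, (y₁+y₂)/2, (z₁+z₂)/2)
  = ((1 + 1)/2, (2 + 4)/2, (-1 - 1)/2)
  = (2/2, 6/2, -2/2)
  = (1, 3, -1)

(1, 3, -1)


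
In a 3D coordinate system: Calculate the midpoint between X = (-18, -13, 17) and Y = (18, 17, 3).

M = ((x₁+x₂)/2, (y₁+y₂)/2, (z₁+z₂)/2)
  = ((-18 + 18)/2, (-13 + 17)/2, (17 + 3)/2)
  = (0/2, 4/2, 20/2)
  = (0, 2, 10)

(0, 2, 10)


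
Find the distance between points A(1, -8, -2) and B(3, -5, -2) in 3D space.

d = √[(x₂-x₁)² + (y₂-y₁)² + (z₂-z₁)²]
  = √[2² + 3² + 0²]
  = √[4 + 9 + 0]
  = √13
  ≈ 3.606

3.606


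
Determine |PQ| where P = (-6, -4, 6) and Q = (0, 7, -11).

d = √[(x₂-x₁)² + (y₂-y₁)² + (z₂-z₁)²]
  = √[6² + 11² + (-17)²]
  = √[36 + 121 + 289]
  = √446
  ≈ 21.12

21.12


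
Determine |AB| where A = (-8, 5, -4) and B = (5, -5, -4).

d = √[(x₂-x₁)² + (y₂-y₁)² + (z₂-z₁)²]
  = √[13² + (-10)² + 0²]
  = √[169 + 100 + 0]
  = √269
  ≈ 16.4

16.4


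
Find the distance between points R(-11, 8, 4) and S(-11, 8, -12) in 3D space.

d = √[(x₂-x₁)² + (y₂-y₁)² + (z₂-z₁)²]
  = √[0² + 0² + (-16)²]
  = √[0 + 0 + 256]
  = √256
  ≈ 16

16


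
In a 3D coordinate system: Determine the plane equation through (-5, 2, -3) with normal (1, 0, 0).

The plane through P with normal n = (a, b, c) satisfies n·(r - P) = 0,
i.e. ax + by + cz = a·x₀ + b·y₀ + c·z₀.
d = 1·(-5) + 0·2 + 0·(-3)
  = -5 + 0 + 0
  = -5
Equation: x = -5

x = -5


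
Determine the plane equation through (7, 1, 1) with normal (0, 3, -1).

The plane through P with normal n = (a, b, c) satisfies n·(r - P) = 0,
i.e. ax + by + cz = a·x₀ + b·y₀ + c·z₀.
d = 0·7 + 3·1 + (-1)·1
  = 0 + 3 - 1
  = 2
Equation: 3y - z = 2

3y - z = 2


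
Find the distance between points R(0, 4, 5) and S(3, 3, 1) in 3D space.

d = √[(x₂-x₁)² + (y₂-y₁)² + (z₂-z₁)²]
  = √[3² + (-1)² + (-4)²]
  = √[9 + 1 + 16]
  = √26
  ≈ 5.099

5.099


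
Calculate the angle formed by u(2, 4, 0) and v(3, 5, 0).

u·v = 2·3 + 4·5 + 0·0 = 6 + 20 + 0 = 26
|u| = √(2² + 4² + 0²) = √20 ≈ 4.472
|v| = √(3² + 5² + 0²) = √34 ≈ 5.831
cos θ = (u·v)/(|u||v|) = 26/(4.472·5.831) ≈ 0.9971
θ = arccos(0.9971) ≈ 4.399°

4.399°


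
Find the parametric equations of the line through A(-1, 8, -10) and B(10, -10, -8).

Direction vector d = B - A = (10 + 1, -10 - 8, -8 + 10) = (11, -18, 2)
Parametric form r = A + t·d:
x = -1 + 11t, y = 8 - 18t, z = -10 + 2t

x = -1 + 11t, y = 8 - 18t, z = -10 + 2t


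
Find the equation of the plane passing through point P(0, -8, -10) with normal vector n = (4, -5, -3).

The plane through P with normal n = (a, b, c) satisfies n·(r - P) = 0,
i.e. ax + by + cz = a·x₀ + b·y₀ + c·z₀.
d = 4·0 + (-5)·(-8) + (-3)·(-10)
  = 0 + 40 + 30
  = 70
Equation: 4x - 5y - 3z = 70

4x - 5y - 3z = 70


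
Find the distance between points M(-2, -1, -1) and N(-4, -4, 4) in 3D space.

d = √[(x₂-x₁)² + (y₂-y₁)² + (z₂-z₁)²]
  = √[(-2)² + (-3)² + 5²]
  = √[4 + 9 + 25]
  = √38
  ≈ 6.164

6.164


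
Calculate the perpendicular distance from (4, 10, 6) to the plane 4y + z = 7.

distance = |a·x₀ + b·y₀ + c·z₀ - d| / √(a² + b² + c²)
  = |0·4 + 4·10 + 1·6 - 7| / √(0² + 4² + 1²)
  = |0 + 40 + 6 - 7| / √(0 + 16 + 1)
  = |39| / √17
  = 39 / 4.123
  ≈ 9.459

9.459


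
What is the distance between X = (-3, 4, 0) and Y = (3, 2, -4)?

d = √[(x₂-x₁)² + (y₂-y₁)² + (z₂-z₁)²]
  = √[6² + (-2)² + (-4)²]
  = √[36 + 4 + 16]
  = √56
  ≈ 7.483

7.483


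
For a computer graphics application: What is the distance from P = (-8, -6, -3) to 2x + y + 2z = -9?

distance = |a·x₀ + b·y₀ + c·z₀ - d| / √(a² + b² + c²)
  = |2·(-8) + 1·(-6) + 2·(-3) - (-9)| / √(2² + 1² + 2²)
  = |-16 - 6 - 6 + 9| / √(4 + 1 + 4)
  = |-19| / √9
  = 19 / 3
  ≈ 6.333

6.333


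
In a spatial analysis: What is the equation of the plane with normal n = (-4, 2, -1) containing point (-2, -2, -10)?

The plane through P with normal n = (a, b, c) satisfies n·(r - P) = 0,
i.e. ax + by + cz = a·x₀ + b·y₀ + c·z₀.
d = (-4)·(-2) + 2·(-2) + (-1)·(-10)
  = 8 - 4 + 10
  = 14
Equation: -4x + 2y - z = 14

-4x + 2y - z = 14


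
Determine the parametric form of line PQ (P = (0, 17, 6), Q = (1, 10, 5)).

Direction vector d = Q - P = (1 + 0, 10 - 17, 5 - 6) = (1, -7, -1)
Parametric form r = P + t·d:
x = 0 + t, y = 17 - 7t, z = 6 - t

x = 0 + t, y = 17 - 7t, z = 6 - t


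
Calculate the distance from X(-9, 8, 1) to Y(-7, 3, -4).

d = √[(x₂-x₁)² + (y₂-y₁)² + (z₂-z₁)²]
  = √[2² + (-5)² + (-5)²]
  = √[4 + 25 + 25]
  = √54
  ≈ 7.348

7.348


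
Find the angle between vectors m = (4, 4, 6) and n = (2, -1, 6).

m·n = 4·2 + 4·(-1) + 6·6 = 8 - 4 + 36 = 40
|m| = √(4² + 4² + 6²) = √68 ≈ 8.246
|n| = √(2² + (-1)² + 6²) = √41 ≈ 6.403
cos θ = (m·n)/(|m||n|) = 40/(8.246·6.403) ≈ 0.7576
θ = arccos(0.7576) ≈ 40.75°

40.75°


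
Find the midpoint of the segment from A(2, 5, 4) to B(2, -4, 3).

M = ((x₁+x₂)/2, (y₁+y₂)/2, (z₁+z₂)/2)
  = ((2 + 2)/2, (5 - 4)/2, (4 + 3)/2)
  = (4/2, 1/2, 7/2)
  = (2, 0.5, 3.5)

(2, 0.5, 3.5)


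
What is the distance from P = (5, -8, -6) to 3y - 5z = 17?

distance = |a·x₀ + b·y₀ + c·z₀ - d| / √(a² + b² + c²)
  = |0·5 + 3·(-8) + (-5)·(-6) - 17| / √(0² + 3² + (-5)²)
  = |0 - 24 + 30 - 17| / √(0 + 9 + 25)
  = |-11| / √34
  = 11 / 5.831
  ≈ 1.886

1.886


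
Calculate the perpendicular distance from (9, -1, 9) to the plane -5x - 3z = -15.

distance = |a·x₀ + b·y₀ + c·z₀ - d| / √(a² + b² + c²)
  = |(-5)·9 + 0·(-1) + (-3)·9 - (-15)| / √((-5)² + 0² + (-3)²)
  = |-45 + 0 - 27 + 15| / √(25 + 0 + 9)
  = |-57| / √34
  = 57 / 5.831
  ≈ 9.775

9.775


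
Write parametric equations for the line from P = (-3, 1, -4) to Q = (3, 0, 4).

Direction vector d = Q - P = (3 + 3, 0 - 1, 4 + 4) = (6, -1, 8)
Parametric form r = P + t·d:
x = -3 + 6t, y = 1 - t, z = -4 + 8t

x = -3 + 6t, y = 1 - t, z = -4 + 8t


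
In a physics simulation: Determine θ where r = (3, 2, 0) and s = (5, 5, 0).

r·s = 3·5 + 2·5 + 0·0 = 15 + 10 + 0 = 25
|r| = √(3² + 2² + 0²) = √13 ≈ 3.606
|s| = √(5² + 5² + 0²) = √50 ≈ 7.071
cos θ = (r·s)/(|r||s|) = 25/(3.606·7.071) ≈ 0.9806
θ = arccos(0.9806) ≈ 11.31°

11.31°


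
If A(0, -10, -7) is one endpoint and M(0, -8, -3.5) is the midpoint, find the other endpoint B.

B = 2M - A
  = (2·0 - 0, 2·(-8) - (-10), 2·(-3.5) - (-7))
  = (0 + 0, -16 + 10, -7 + 7)
  = (0, -6, 0)

(0, -6, 0)


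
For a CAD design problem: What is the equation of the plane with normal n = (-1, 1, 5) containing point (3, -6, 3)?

The plane through P with normal n = (a, b, c) satisfies n·(r - P) = 0,
i.e. ax + by + cz = a·x₀ + b·y₀ + c·z₀.
d = (-1)·3 + 1·(-6) + 5·3
  = -3 - 6 + 15
  = 6
Equation: -x + y + 5z = 6

-x + y + 5z = 6


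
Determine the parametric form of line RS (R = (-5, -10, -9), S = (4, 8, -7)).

Direction vector d = S - R = (4 + 5, 8 + 10, -7 + 9) = (9, 18, 2)
Parametric form r = R + t·d:
x = -5 + 9t, y = -10 + 18t, z = -9 + 2t

x = -5 + 9t, y = -10 + 18t, z = -9 + 2t


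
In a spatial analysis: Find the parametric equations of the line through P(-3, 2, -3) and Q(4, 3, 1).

Direction vector d = Q - P = (4 + 3, 3 - 2, 1 + 3) = (7, 1, 4)
Parametric form r = P + t·d:
x = -3 + 7t, y = 2 + t, z = -3 + 4t

x = -3 + 7t, y = 2 + t, z = -3 + 4t


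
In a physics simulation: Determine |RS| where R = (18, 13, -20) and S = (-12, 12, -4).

d = √[(x₂-x₁)² + (y₂-y₁)² + (z₂-z₁)²]
  = √[(-30)² + (-1)² + 16²]
  = √[900 + 1 + 256]
  = √1157
  ≈ 34.01

34.01


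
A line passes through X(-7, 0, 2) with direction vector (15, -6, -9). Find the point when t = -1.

P(t) = X + t·d
  = (-7 + 15·(-1), 0 + (-6)·(-1), 2 + (-9)·(-1))
  = (-7 - 15, 0 + 6, 2 + 9)
  = (-22, 6, 11)

(-22, 6, 11)


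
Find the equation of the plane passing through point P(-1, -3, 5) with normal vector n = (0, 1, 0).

The plane through P with normal n = (a, b, c) satisfies n·(r - P) = 0,
i.e. ax + by + cz = a·x₀ + b·y₀ + c·z₀.
d = 0·(-1) + 1·(-3) + 0·5
  = 0 - 3 + 0
  = -3
Equation: y = -3

y = -3


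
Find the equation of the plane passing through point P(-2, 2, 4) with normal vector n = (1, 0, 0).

The plane through P with normal n = (a, b, c) satisfies n·(r - P) = 0,
i.e. ax + by + cz = a·x₀ + b·y₀ + c·z₀.
d = 1·(-2) + 0·2 + 0·4
  = -2 + 0 + 0
  = -2
Equation: x = -2

x = -2


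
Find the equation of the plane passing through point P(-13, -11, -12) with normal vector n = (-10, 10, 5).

The plane through P with normal n = (a, b, c) satisfies n·(r - P) = 0,
i.e. ax + by + cz = a·x₀ + b·y₀ + c·z₀.
d = (-10)·(-13) + 10·(-11) + 5·(-12)
  = 130 - 110 - 60
  = -40
Equation: -10x + 10y + 5z = -40

-10x + 10y + 5z = -40


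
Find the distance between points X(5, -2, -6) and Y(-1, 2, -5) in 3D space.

d = √[(x₂-x₁)² + (y₂-y₁)² + (z₂-z₁)²]
  = √[(-6)² + 4² + 1²]
  = √[36 + 16 + 1]
  = √53
  ≈ 7.28

7.28


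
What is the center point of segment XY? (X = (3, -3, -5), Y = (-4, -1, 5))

M = ((x₁+x₂)/2, (y₁+y₂)/2, (z₁+z₂)/2)
  = ((3 - 4)/2, (-3 - 1)/2, (-5 + 5)/2)
  = (-1/2, -4/2, 0/2)
  = (-0.5, -2, 0)

(-0.5, -2, 0)


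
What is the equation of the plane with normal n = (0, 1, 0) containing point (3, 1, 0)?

The plane through P with normal n = (a, b, c) satisfies n·(r - P) = 0,
i.e. ax + by + cz = a·x₀ + b·y₀ + c·z₀.
d = 0·3 + 1·1 + 0·0
  = 0 + 1 + 0
  = 1
Equation: y = 1

y = 1


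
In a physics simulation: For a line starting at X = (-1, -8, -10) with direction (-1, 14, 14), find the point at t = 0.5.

P(t) = X + t·d
  = (-1 + (-1)·0.5, -8 + 14·0.5, -10 + 14·0.5)
  = (-1 - 0.5, -8 + 7, -10 + 7)
  = (-1.5, -1, -3)

(-1.5, -1, -3)


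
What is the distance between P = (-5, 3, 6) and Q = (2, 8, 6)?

d = √[(x₂-x₁)² + (y₂-y₁)² + (z₂-z₁)²]
  = √[7² + 5² + 0²]
  = √[49 + 25 + 0]
  = √74
  ≈ 8.602

8.602


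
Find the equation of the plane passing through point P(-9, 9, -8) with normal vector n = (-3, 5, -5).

The plane through P with normal n = (a, b, c) satisfies n·(r - P) = 0,
i.e. ax + by + cz = a·x₀ + b·y₀ + c·z₀.
d = (-3)·(-9) + 5·9 + (-5)·(-8)
  = 27 + 45 + 40
  = 112
Equation: -3x + 5y - 5z = 112

-3x + 5y - 5z = 112


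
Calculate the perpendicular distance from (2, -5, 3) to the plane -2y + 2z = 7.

distance = |a·x₀ + b·y₀ + c·z₀ - d| / √(a² + b² + c²)
  = |0·2 + (-2)·(-5) + 2·3 - 7| / √(0² + (-2)² + 2²)
  = |0 + 10 + 6 - 7| / √(0 + 4 + 4)
  = |9| / √8
  = 9 / 2.828
  ≈ 3.182

3.182


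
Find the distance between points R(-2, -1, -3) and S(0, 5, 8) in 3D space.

d = √[(x₂-x₁)² + (y₂-y₁)² + (z₂-z₁)²]
  = √[2² + 6² + 11²]
  = √[4 + 36 + 121]
  = √161
  ≈ 12.69

12.69


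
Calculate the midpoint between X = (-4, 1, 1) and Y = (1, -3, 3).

M = ((x₁+x₂)/2, (y₁+y₂)/2, (z₁+z₂)/2)
  = ((-4 + 1)/2, (1 - 3)/2, (1 + 3)/2)
  = (-3/2, -2/2, 4/2)
  = (-1.5, -1, 2)

(-1.5, -1, 2)


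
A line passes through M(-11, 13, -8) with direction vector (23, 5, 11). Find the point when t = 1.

P(t) = M + t·d
  = (-11 + 23·1, 13 + 5·1, -8 + 11·1)
  = (-11 + 23, 13 + 5, -8 + 11)
  = (12, 18, 3)

(12, 18, 3)


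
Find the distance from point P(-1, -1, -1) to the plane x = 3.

distance = |a·x₀ + b·y₀ + c·z₀ - d| / √(a² + b² + c²)
  = |1·(-1) + 0·(-1) + 0·(-1) - 3| / √(1² + 0² + 0²)
  = |-1 + 0 + 0 - 3| / √(1 + 0 + 0)
  = |-4| / √1
  = 4 / 1
  ≈ 4

4


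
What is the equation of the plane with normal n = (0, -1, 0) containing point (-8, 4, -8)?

The plane through P with normal n = (a, b, c) satisfies n·(r - P) = 0,
i.e. ax + by + cz = a·x₀ + b·y₀ + c·z₀.
d = 0·(-8) + (-1)·4 + 0·(-8)
  = 0 - 4 + 0
  = -4
Equation: -y = -4

-y = -4


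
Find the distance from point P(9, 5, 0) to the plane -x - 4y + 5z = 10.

distance = |a·x₀ + b·y₀ + c·z₀ - d| / √(a² + b² + c²)
  = |(-1)·9 + (-4)·5 + 5·0 - 10| / √((-1)² + (-4)² + 5²)
  = |-9 - 20 + 0 - 10| / √(1 + 16 + 25)
  = |-39| / √42
  = 39 / 6.481
  ≈ 6.018

6.018


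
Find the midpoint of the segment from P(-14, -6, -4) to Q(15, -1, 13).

M = ((x₁+x₂)/2, (y₁+y₂)/2, (z₁+z₂)/2)
  = ((-14 + 15)/2, (-6 - 1)/2, (-4 + 13)/2)
  = (1/2, -7/2, 9/2)
  = (0.5, -3.5, 4.5)

(0.5, -3.5, 4.5)


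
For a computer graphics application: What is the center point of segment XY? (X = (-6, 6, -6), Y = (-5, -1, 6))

M = ((x₁+x₂)/2, (y₁+y₂)/2, (z₁+z₂)/2)
  = ((-6 - 5)/2, (6 - 1)/2, (-6 + 6)/2)
  = (-11/2, 5/2, 0/2)
  = (-5.5, 2.5, 0)

(-5.5, 2.5, 0)


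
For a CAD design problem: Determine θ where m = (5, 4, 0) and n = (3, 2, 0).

m·n = 5·3 + 4·2 + 0·0 = 15 + 8 + 0 = 23
|m| = √(5² + 4² + 0²) = √41 ≈ 6.403
|n| = √(3² + 2² + 0²) = √13 ≈ 3.606
cos θ = (m·n)/(|m||n|) = 23/(6.403·3.606) ≈ 0.9962
θ = arccos(0.9962) ≈ 4.97°

4.97°


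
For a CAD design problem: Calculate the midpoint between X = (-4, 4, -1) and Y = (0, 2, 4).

M = ((x₁+x₂)/2, (y₁+y₂)/2, (z₁+z₂)/2)
  = ((-4 + 0)/2, (4 + 2)/2, (-1 + 4)/2)
  = (-4/2, 6/2, 3/2)
  = (-2, 3, 1.5)

(-2, 3, 1.5)


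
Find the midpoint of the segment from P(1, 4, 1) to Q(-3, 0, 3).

M = ((x₁+x₂)/2, (y₁+y₂)/2, (z₁+z₂)/2)
  = ((1 - 3)/2, (4 + 0)/2, (1 + 3)/2)
  = (-2/2, 4/2, 4/2)
  = (-1, 2, 2)

(-1, 2, 2)


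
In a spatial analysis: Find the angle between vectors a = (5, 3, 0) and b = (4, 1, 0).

a·b = 5·4 + 3·1 + 0·0 = 20 + 3 + 0 = 23
|a| = √(5² + 3² + 0²) = √34 ≈ 5.831
|b| = √(4² + 1² + 0²) = √17 ≈ 4.123
cos θ = (a·b)/(|a||b|) = 23/(5.831·4.123) ≈ 0.9567
θ = arccos(0.9567) ≈ 16.93°

16.93°


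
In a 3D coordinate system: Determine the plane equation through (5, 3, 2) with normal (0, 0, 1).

The plane through P with normal n = (a, b, c) satisfies n·(r - P) = 0,
i.e. ax + by + cz = a·x₀ + b·y₀ + c·z₀.
d = 0·5 + 0·3 + 1·2
  = 0 + 0 + 2
  = 2
Equation: z = 2

z = 2


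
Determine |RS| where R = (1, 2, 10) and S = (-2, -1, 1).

d = √[(x₂-x₁)² + (y₂-y₁)² + (z₂-z₁)²]
  = √[(-3)² + (-3)² + (-9)²]
  = √[9 + 9 + 81]
  = √99
  ≈ 9.95

9.95


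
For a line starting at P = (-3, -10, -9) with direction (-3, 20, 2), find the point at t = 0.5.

P(t) = P + t·d
  = (-3 + (-3)·0.5, -10 + 20·0.5, -9 + 2·0.5)
  = (-3 - 1.5, -10 + 10, -9 + 1)
  = (-4.5, 0, -8)

(-4.5, 0, -8)


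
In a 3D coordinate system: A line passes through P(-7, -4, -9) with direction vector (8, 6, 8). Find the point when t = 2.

P(t) = P + t·d
  = (-7 + 8·2, -4 + 6·2, -9 + 8·2)
  = (-7 + 16, -4 + 12, -9 + 16)
  = (9, 8, 7)

(9, 8, 7)


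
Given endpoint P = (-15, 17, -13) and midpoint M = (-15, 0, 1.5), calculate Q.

Q = 2M - P
  = (2·(-15) - (-15), 2·0 - 17, 2·1.5 - (-13))
  = (-30 + 15, 0 - 17, 3 + 13)
  = (-15, -17, 16)

(-15, -17, 16)


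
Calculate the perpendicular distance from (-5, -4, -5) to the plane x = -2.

distance = |a·x₀ + b·y₀ + c·z₀ - d| / √(a² + b² + c²)
  = |1·(-5) + 0·(-4) + 0·(-5) - (-2)| / √(1² + 0² + 0²)
  = |-5 + 0 + 0 + 2| / √(1 + 0 + 0)
  = |-3| / √1
  = 3 / 1
  ≈ 3

3


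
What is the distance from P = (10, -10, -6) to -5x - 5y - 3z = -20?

distance = |a·x₀ + b·y₀ + c·z₀ - d| / √(a² + b² + c²)
  = |(-5)·10 + (-5)·(-10) + (-3)·(-6) - (-20)| / √((-5)² + (-5)² + (-3)²)
  = |-50 + 50 + 18 + 20| / √(25 + 25 + 9)
  = |38| / √59
  = 38 / 7.681
  ≈ 4.947

4.947


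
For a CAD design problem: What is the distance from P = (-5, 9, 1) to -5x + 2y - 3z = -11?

distance = |a·x₀ + b·y₀ + c·z₀ - d| / √(a² + b² + c²)
  = |(-5)·(-5) + 2·9 + (-3)·1 - (-11)| / √((-5)² + 2² + (-3)²)
  = |25 + 18 - 3 + 11| / √(25 + 4 + 9)
  = |51| / √38
  = 51 / 6.164
  ≈ 8.273

8.273


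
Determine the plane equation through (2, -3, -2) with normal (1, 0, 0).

The plane through P with normal n = (a, b, c) satisfies n·(r - P) = 0,
i.e. ax + by + cz = a·x₀ + b·y₀ + c·z₀.
d = 1·2 + 0·(-3) + 0·(-2)
  = 2 + 0 + 0
  = 2
Equation: x = 2

x = 2


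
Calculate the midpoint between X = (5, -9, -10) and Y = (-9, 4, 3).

M = ((x₁+x₂)/2, (y₁+y₂)/2, (z₁+z₂)/2)
  = ((5 - 9)/2, (-9 + 4)/2, (-10 + 3)/2)
  = (-4/2, -5/2, -7/2)
  = (-2, -2.5, -3.5)

(-2, -2.5, -3.5)


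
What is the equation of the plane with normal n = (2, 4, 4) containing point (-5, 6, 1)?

The plane through P with normal n = (a, b, c) satisfies n·(r - P) = 0,
i.e. ax + by + cz = a·x₀ + b·y₀ + c·z₀.
d = 2·(-5) + 4·6 + 4·1
  = -10 + 24 + 4
  = 18
Equation: 2x + 4y + 4z = 18

2x + 4y + 4z = 18


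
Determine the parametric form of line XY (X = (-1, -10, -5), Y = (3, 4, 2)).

Direction vector d = Y - X = (3 + 1, 4 + 10, 2 + 5) = (4, 14, 7)
Parametric form r = X + t·d:
x = -1 + 4t, y = -10 + 14t, z = -5 + 7t

x = -1 + 4t, y = -10 + 14t, z = -5 + 7t


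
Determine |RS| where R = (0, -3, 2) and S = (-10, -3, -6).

d = √[(x₂-x₁)² + (y₂-y₁)² + (z₂-z₁)²]
  = √[(-10)² + 0² + (-8)²]
  = √[100 + 0 + 64]
  = √164
  ≈ 12.81

12.81


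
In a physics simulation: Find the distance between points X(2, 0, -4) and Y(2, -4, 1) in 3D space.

d = √[(x₂-x₁)² + (y₂-y₁)² + (z₂-z₁)²]
  = √[0² + (-4)² + 5²]
  = √[0 + 16 + 25]
  = √41
  ≈ 6.403

6.403


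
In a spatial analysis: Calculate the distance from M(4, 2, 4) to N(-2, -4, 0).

d = √[(x₂-x₁)² + (y₂-y₁)² + (z₂-z₁)²]
  = √[(-6)² + (-6)² + (-4)²]
  = √[36 + 36 + 16]
  = √88
  ≈ 9.381

9.381


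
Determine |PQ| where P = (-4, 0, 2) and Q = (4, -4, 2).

d = √[(x₂-x₁)² + (y₂-y₁)² + (z₂-z₁)²]
  = √[8² + (-4)² + 0²]
  = √[64 + 16 + 0]
  = √80
  ≈ 8.944

8.944


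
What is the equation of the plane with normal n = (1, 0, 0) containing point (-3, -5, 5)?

The plane through P with normal n = (a, b, c) satisfies n·(r - P) = 0,
i.e. ax + by + cz = a·x₀ + b·y₀ + c·z₀.
d = 1·(-3) + 0·(-5) + 0·5
  = -3 + 0 + 0
  = -3
Equation: x = -3

x = -3


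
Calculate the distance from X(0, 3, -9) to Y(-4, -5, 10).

d = √[(x₂-x₁)² + (y₂-y₁)² + (z₂-z₁)²]
  = √[(-4)² + (-8)² + 19²]
  = √[16 + 64 + 361]
  = √441
  ≈ 21

21


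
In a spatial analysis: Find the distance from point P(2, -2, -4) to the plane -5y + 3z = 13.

distance = |a·x₀ + b·y₀ + c·z₀ - d| / √(a² + b² + c²)
  = |0·2 + (-5)·(-2) + 3·(-4) - 13| / √(0² + (-5)² + 3²)
  = |0 + 10 - 12 - 13| / √(0 + 25 + 9)
  = |-15| / √34
  = 15 / 5.831
  ≈ 2.572

2.572
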